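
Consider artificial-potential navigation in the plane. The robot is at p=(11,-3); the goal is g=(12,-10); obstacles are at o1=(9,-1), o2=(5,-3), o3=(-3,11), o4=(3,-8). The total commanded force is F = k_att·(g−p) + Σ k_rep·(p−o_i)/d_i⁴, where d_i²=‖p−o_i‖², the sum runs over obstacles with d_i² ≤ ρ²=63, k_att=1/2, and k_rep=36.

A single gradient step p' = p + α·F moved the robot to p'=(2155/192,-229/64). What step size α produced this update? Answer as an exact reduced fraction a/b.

α = 1/8

F_att = 1/2·(g−p) = 1/2·(1,-7) = (0.5000,-3.5000)
o1: d²=8 ≤ ρ²=63; F_rep = 36·(2,-2)/8² = (1.1250,-1.1250)
o2: d²=36 ≤ ρ²=63; F_rep = 36·(6,0)/36² = (0.1667,0.0000)
o3: d²=392 > ρ²=63 → inactive
o4: d²=89 > ρ²=63 → inactive
F = F_att + ΣF_rep = (1.7917,-4.6250)
Δp = p'−p = (0.2240,-0.5781); α = Δx/Fx = (43/192) / (43/24) = 1/8
check: Δy/Fy = (-37/64) / (-37/8) = 1/8 ✓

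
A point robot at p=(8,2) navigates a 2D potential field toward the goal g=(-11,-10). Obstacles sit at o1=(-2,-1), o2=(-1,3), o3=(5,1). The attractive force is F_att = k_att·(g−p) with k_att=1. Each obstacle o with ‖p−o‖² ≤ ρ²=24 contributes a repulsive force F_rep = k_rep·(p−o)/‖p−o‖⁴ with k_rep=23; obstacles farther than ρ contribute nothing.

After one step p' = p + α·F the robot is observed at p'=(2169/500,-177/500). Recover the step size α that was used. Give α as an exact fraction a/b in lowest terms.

F_att = 1·(g−p) = 1·(-19,-12) = (-19.0000,-12.0000)
o1: d²=109 > ρ²=24 → inactive
o2: d²=82 > ρ²=24 → inactive
o3: d²=10 ≤ ρ²=24; F_rep = 23·(3,1)/10² = (0.6900,0.2300)
F = F_att + ΣF_rep = (-18.3100,-11.7700)
Δp = p'−p = (-3.6620,-2.3540); α = Δx/Fx = (-1831/500) / (-1831/100) = 1/5
check: Δy/Fy = (-1177/500) / (-1177/100) = 1/5 ✓

α = 1/5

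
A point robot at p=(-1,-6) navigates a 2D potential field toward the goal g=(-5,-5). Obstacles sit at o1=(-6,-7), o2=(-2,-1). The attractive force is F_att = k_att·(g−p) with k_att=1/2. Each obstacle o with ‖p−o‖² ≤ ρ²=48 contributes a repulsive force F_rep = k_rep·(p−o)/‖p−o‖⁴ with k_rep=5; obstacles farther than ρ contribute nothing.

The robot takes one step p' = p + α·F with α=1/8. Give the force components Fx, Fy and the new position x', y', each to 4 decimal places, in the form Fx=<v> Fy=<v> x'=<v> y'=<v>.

Fx=-1.9556 Fy=0.4704 x'=-1.2445 y'=-5.9412

F_att = 1/2·(g−p) = 1/2·(-4,1) = (-2.0000,0.5000)
o1: d²=26 ≤ ρ²=48; F_rep = 5·(5,1)/26² = (0.0370,0.0074)
o2: d²=26 ≤ ρ²=48; F_rep = 5·(1,-5)/26² = (0.0074,-0.0370)
F = F_att + ΣF_rep = (-1.9556,0.4704)
p' = p + 1/8·F = (-1.2445,-5.9412)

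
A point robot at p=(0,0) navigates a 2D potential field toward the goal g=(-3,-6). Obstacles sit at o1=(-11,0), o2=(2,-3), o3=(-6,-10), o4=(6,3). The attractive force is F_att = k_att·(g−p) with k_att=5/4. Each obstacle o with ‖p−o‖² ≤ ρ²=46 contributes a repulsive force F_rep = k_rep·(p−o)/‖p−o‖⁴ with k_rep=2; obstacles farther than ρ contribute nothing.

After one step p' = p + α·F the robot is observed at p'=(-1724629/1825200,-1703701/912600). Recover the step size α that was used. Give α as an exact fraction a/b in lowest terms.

F_att = 5/4·(g−p) = 5/4·(-3,-6) = (-3.7500,-7.5000)
o1: d²=121 > ρ²=46 → inactive
o2: d²=13 ≤ ρ²=46; F_rep = 2·(-2,3)/13² = (-0.0237,0.0355)
o3: d²=136 > ρ²=46 → inactive
o4: d²=45 ≤ ρ²=46; F_rep = 2·(-6,-3)/45² = (-0.0059,-0.0030)
F = F_att + ΣF_rep = (-3.7796,-7.4675)
Δp = p'−p = (-0.9449,-1.8669); α = Δx/Fx = (-1724629/1825200) / (-1724629/456300) = 1/4
check: Δy/Fy = (-1703701/912600) / (-1703701/228150) = 1/4 ✓

α = 1/4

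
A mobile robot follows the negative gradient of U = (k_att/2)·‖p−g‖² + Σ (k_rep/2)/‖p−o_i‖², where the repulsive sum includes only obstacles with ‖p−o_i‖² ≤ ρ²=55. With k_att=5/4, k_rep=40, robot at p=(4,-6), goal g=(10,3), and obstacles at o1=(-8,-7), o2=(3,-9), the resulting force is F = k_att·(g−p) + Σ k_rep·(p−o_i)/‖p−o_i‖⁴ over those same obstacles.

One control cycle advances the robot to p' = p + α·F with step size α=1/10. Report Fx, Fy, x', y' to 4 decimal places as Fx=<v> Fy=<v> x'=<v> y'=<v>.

Fx=7.9000 Fy=12.4500 x'=4.7900 y'=-4.7550

F_att = 5/4·(g−p) = 5/4·(6,9) = (7.5000,11.2500)
o1: d²=145 > ρ²=55 → inactive
o2: d²=10 ≤ ρ²=55; F_rep = 40·(1,3)/10² = (0.4000,1.2000)
F = F_att + ΣF_rep = (7.9000,12.4500)
p' = p + 1/10·F = (4.7900,-4.7550)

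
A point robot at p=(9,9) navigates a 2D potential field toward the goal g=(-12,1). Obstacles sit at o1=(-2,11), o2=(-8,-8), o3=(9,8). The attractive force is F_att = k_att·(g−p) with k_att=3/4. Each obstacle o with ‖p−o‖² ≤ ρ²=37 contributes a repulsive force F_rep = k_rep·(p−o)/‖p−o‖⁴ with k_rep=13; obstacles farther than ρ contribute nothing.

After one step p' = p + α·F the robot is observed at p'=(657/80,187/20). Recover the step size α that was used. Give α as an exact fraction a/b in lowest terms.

α = 1/20

F_att = 3/4·(g−p) = 3/4·(-21,-8) = (-15.7500,-6.0000)
o1: d²=125 > ρ²=37 → inactive
o2: d²=578 > ρ²=37 → inactive
o3: d²=1 ≤ ρ²=37; F_rep = 13·(0,1)/1² = (0.0000,13.0000)
F = F_att + ΣF_rep = (-15.7500,7.0000)
Δp = p'−p = (-0.7875,0.3500); α = Δx/Fx = (-63/80) / (-63/4) = 1/20
check: Δy/Fy = (7/20) / (7) = 1/20 ✓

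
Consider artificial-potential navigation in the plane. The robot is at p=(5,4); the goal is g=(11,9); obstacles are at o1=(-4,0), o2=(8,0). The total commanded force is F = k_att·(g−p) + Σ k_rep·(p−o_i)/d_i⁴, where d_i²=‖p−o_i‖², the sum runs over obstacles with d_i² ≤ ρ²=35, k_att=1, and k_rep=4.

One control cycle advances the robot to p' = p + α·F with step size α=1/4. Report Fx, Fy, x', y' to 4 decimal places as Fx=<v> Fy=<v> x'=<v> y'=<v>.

Fx=5.9808 Fy=5.0256 x'=6.4952 y'=5.2564

F_att = 1·(g−p) = 1·(6,5) = (6.0000,5.0000)
o1: d²=97 > ρ²=35 → inactive
o2: d²=25 ≤ ρ²=35; F_rep = 4·(-3,4)/25² = (-0.0192,0.0256)
F = F_att + ΣF_rep = (5.9808,5.0256)
p' = p + 1/4·F = (6.4952,5.2564)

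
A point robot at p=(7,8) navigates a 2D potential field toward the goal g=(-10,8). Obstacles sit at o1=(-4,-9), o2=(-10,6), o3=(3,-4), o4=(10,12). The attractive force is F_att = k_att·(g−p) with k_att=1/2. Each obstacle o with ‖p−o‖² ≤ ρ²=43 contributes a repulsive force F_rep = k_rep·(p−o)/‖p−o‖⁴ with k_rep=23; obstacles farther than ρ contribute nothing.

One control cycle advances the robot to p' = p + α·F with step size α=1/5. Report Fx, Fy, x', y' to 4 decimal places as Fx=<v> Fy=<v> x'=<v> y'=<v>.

F_att = 1/2·(g−p) = 1/2·(-17,0) = (-8.5000,0.0000)
o1: d²=410 > ρ²=43 → inactive
o2: d²=293 > ρ²=43 → inactive
o3: d²=160 > ρ²=43 → inactive
o4: d²=25 ≤ ρ²=43; F_rep = 23·(-3,-4)/25² = (-0.1104,-0.1472)
F = F_att + ΣF_rep = (-8.6104,-0.1472)
p' = p + 1/5·F = (5.2779,7.9706)

Fx=-8.6104 Fy=-0.1472 x'=5.2779 y'=7.9706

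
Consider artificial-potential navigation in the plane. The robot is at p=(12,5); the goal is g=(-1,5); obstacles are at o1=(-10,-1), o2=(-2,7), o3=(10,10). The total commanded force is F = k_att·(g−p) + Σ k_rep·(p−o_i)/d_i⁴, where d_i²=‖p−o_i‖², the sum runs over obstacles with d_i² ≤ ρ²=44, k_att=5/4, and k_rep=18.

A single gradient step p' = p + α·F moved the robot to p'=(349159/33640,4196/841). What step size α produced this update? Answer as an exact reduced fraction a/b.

α = 1/10

F_att = 5/4·(g−p) = 5/4·(-13,0) = (-16.2500,0.0000)
o1: d²=520 > ρ²=44 → inactive
o2: d²=200 > ρ²=44 → inactive
o3: d²=29 ≤ ρ²=44; F_rep = 18·(2,-5)/29² = (0.0428,-0.1070)
F = F_att + ΣF_rep = (-16.2072,-0.1070)
Δp = p'−p = (-1.6207,-0.0107); α = Δx/Fx = (-54521/33640) / (-54521/3364) = 1/10
check: Δy/Fy = (-9/841) / (-90/841) = 1/10 ✓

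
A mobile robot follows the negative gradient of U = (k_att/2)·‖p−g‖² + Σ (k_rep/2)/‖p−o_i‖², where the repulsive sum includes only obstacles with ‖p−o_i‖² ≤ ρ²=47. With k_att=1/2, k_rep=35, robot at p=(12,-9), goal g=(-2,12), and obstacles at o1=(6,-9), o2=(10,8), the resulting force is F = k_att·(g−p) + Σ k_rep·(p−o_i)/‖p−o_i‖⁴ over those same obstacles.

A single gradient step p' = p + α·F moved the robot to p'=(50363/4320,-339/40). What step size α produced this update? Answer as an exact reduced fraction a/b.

α = 1/20

F_att = 1/2·(g−p) = 1/2·(-14,21) = (-7.0000,10.5000)
o1: d²=36 ≤ ρ²=47; F_rep = 35·(6,0)/36² = (0.1620,0.0000)
o2: d²=293 > ρ²=47 → inactive
F = F_att + ΣF_rep = (-6.8380,10.5000)
Δp = p'−p = (-0.3419,0.5250); α = Δx/Fx = (-1477/4320) / (-1477/216) = 1/20
check: Δy/Fy = (21/40) / (21/2) = 1/20 ✓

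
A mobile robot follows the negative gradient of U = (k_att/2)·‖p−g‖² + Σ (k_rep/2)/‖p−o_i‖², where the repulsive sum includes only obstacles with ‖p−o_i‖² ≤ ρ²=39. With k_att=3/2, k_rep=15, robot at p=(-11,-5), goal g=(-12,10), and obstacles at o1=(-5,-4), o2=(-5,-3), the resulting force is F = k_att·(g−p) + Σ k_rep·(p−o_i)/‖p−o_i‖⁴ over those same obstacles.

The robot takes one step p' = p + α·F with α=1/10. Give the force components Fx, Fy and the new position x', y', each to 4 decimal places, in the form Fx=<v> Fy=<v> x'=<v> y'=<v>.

F_att = 3/2·(g−p) = 3/2·(-1,15) = (-1.5000,22.5000)
o1: d²=37 ≤ ρ²=39; F_rep = 15·(-6,-1)/37² = (-0.0657,-0.0110)
o2: d²=40 > ρ²=39 → inactive
F = F_att + ΣF_rep = (-1.5657,22.4890)
p' = p + 1/10·F = (-11.1566,-2.7511)

Fx=-1.5657 Fy=22.4890 x'=-11.1566 y'=-2.7511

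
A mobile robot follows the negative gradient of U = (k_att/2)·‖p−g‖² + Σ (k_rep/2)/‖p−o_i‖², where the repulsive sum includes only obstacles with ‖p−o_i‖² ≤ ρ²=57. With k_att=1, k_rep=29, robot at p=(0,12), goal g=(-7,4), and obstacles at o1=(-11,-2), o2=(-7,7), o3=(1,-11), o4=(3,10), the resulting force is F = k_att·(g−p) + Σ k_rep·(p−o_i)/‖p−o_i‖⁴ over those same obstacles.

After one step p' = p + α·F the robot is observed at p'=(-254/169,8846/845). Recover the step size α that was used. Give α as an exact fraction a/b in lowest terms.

α = 1/5

F_att = 1·(g−p) = 1·(-7,-8) = (-7.0000,-8.0000)
o1: d²=317 > ρ²=57 → inactive
o2: d²=74 > ρ²=57 → inactive
o3: d²=530 > ρ²=57 → inactive
o4: d²=13 ≤ ρ²=57; F_rep = 29·(-3,2)/13² = (-0.5148,0.3432)
F = F_att + ΣF_rep = (-7.5148,-7.6568)
Δp = p'−p = (-1.5030,-1.5314); α = Δx/Fx = (-254/169) / (-1270/169) = 1/5
check: Δy/Fy = (-1294/845) / (-1294/169) = 1/5 ✓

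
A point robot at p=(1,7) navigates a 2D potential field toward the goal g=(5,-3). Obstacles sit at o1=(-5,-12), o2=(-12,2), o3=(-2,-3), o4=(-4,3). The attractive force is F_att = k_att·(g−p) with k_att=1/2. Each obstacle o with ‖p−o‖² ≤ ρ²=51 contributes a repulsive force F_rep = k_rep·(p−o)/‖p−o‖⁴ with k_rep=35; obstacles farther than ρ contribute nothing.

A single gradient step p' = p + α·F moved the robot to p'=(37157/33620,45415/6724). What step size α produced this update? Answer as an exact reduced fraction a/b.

F_att = 1/2·(g−p) = 1/2·(4,-10) = (2.0000,-5.0000)
o1: d²=397 > ρ²=51 → inactive
o2: d²=194 > ρ²=51 → inactive
o3: d²=109 > ρ²=51 → inactive
o4: d²=41 ≤ ρ²=51; F_rep = 35·(5,4)/41² = (0.1041,0.0833)
F = F_att + ΣF_rep = (2.1041,-4.9167)
Δp = p'−p = (0.1052,-0.2458); α = Δx/Fx = (3537/33620) / (3537/1681) = 1/20
check: Δy/Fy = (-1653/6724) / (-8265/1681) = 1/20 ✓

α = 1/20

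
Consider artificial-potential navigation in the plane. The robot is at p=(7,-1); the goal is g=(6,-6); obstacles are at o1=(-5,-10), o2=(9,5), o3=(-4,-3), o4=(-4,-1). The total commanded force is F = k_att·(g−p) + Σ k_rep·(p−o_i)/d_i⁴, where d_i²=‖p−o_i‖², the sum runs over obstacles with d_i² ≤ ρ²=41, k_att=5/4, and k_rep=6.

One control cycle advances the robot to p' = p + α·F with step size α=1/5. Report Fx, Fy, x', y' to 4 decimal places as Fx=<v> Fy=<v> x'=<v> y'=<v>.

F_att = 5/4·(g−p) = 5/4·(-1,-5) = (-1.2500,-6.2500)
o1: d²=225 > ρ²=41 → inactive
o2: d²=40 ≤ ρ²=41; F_rep = 6·(-2,-6)/40² = (-0.0075,-0.0225)
o3: d²=125 > ρ²=41 → inactive
o4: d²=121 > ρ²=41 → inactive
F = F_att + ΣF_rep = (-1.2575,-6.2725)
p' = p + 1/5·F = (6.7485,-2.2545)

Fx=-1.2575 Fy=-6.2725 x'=6.7485 y'=-2.2545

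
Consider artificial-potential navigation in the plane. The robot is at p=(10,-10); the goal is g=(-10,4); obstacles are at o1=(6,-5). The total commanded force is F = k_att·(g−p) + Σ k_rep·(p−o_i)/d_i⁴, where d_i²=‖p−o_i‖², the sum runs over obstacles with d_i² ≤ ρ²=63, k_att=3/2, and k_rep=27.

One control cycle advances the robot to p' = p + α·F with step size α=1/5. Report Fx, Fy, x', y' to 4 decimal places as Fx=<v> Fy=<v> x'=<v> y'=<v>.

F_att = 3/2·(g−p) = 3/2·(-20,14) = (-30.0000,21.0000)
o1: d²=41 ≤ ρ²=63; F_rep = 27·(4,-5)/41² = (0.0642,-0.0803)
F = F_att + ΣF_rep = (-29.9358,20.9197)
p' = p + 1/5·F = (4.0128,-5.8161)

Fx=-29.9358 Fy=20.9197 x'=4.0128 y'=-5.8161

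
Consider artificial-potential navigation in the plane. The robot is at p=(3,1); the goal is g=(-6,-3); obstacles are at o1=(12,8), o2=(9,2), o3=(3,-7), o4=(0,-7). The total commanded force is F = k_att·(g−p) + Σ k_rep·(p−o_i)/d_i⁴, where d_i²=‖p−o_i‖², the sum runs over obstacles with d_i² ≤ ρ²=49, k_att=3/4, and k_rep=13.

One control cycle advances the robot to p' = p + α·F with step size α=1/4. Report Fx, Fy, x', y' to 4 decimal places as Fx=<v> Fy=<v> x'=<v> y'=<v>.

F_att = 3/4·(g−p) = 3/4·(-9,-4) = (-6.7500,-3.0000)
o1: d²=130 > ρ²=49 → inactive
o2: d²=37 ≤ ρ²=49; F_rep = 13·(-6,-1)/37² = (-0.0570,-0.0095)
o3: d²=64 > ρ²=49 → inactive
o4: d²=73 > ρ²=49 → inactive
F = F_att + ΣF_rep = (-6.8070,-3.0095)
p' = p + 1/4·F = (1.2983,0.2476)

Fx=-6.8070 Fy=-3.0095 x'=1.2983 y'=0.2476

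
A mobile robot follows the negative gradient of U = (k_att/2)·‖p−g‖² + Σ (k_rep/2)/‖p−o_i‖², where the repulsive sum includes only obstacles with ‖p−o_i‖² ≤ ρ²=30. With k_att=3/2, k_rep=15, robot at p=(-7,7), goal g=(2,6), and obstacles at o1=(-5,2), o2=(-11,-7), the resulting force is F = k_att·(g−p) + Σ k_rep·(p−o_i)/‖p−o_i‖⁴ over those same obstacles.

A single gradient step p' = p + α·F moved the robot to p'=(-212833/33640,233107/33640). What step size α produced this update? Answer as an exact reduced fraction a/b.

α = 1/20

F_att = 3/2·(g−p) = 3/2·(9,-1) = (13.5000,-1.5000)
o1: d²=29 ≤ ρ²=30; F_rep = 15·(-2,5)/29² = (-0.0357,0.0892)
o2: d²=212 > ρ²=30 → inactive
F = F_att + ΣF_rep = (13.4643,-1.4108)
Δp = p'−p = (0.6732,-0.0705); α = Δx/Fx = (22647/33640) / (22647/1682) = 1/20
check: Δy/Fy = (-2373/33640) / (-2373/1682) = 1/20 ✓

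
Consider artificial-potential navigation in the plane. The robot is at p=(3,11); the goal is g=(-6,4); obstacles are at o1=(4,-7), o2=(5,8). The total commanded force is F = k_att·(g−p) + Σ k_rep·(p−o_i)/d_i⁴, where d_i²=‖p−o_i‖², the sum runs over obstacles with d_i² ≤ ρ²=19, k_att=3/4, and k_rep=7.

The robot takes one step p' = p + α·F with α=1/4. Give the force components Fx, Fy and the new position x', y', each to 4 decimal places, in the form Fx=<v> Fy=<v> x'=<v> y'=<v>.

Fx=-6.8328 Fy=-5.1257 x'=1.2918 y'=9.7186

F_att = 3/4·(g−p) = 3/4·(-9,-7) = (-6.7500,-5.2500)
o1: d²=325 > ρ²=19 → inactive
o2: d²=13 ≤ ρ²=19; F_rep = 7·(-2,3)/13² = (-0.0828,0.1243)
F = F_att + ΣF_rep = (-6.8328,-5.1257)
p' = p + 1/4·F = (1.2918,9.7186)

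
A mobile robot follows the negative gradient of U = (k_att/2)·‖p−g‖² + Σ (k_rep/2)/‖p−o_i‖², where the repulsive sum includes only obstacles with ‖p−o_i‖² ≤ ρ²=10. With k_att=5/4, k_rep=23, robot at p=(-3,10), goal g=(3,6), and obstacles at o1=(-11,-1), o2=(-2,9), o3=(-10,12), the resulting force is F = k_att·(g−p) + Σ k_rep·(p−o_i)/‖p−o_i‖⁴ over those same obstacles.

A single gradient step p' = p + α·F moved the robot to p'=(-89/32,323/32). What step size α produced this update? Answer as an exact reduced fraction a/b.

F_att = 5/4·(g−p) = 5/4·(6,-4) = (7.5000,-5.0000)
o1: d²=185 > ρ²=10 → inactive
o2: d²=2 ≤ ρ²=10; F_rep = 23·(-1,1)/2² = (-5.7500,5.7500)
o3: d²=53 > ρ²=10 → inactive
F = F_att + ΣF_rep = (1.7500,0.7500)
Δp = p'−p = (0.2188,0.0938); α = Δx/Fx = (7/32) / (7/4) = 1/8
check: Δy/Fy = (3/32) / (3/4) = 1/8 ✓

α = 1/8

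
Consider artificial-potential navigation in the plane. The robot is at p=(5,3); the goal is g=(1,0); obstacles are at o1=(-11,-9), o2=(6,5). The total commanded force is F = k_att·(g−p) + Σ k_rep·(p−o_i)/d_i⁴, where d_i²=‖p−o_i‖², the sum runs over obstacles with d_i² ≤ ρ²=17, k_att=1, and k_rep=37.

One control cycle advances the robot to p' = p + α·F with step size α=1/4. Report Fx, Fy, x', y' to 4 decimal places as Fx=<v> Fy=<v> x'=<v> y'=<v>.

Fx=-5.4800 Fy=-5.9600 x'=3.6300 y'=1.5100

F_att = 1·(g−p) = 1·(-4,-3) = (-4.0000,-3.0000)
o1: d²=400 > ρ²=17 → inactive
o2: d²=5 ≤ ρ²=17; F_rep = 37·(-1,-2)/5² = (-1.4800,-2.9600)
F = F_att + ΣF_rep = (-5.4800,-5.9600)
p' = p + 1/4·F = (3.6300,1.5100)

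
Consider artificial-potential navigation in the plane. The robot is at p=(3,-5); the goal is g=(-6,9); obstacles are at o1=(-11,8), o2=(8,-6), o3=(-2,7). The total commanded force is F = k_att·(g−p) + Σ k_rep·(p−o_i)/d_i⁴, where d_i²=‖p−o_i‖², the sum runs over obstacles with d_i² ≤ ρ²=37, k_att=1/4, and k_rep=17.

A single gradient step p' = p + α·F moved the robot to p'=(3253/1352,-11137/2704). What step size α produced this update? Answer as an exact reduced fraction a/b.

F_att = 1/4·(g−p) = 1/4·(-9,14) = (-2.2500,3.5000)
o1: d²=365 > ρ²=37 → inactive
o2: d²=26 ≤ ρ²=37; F_rep = 17·(-5,1)/26² = (-0.1257,0.0251)
o3: d²=169 > ρ²=37 → inactive
F = F_att + ΣF_rep = (-2.3757,3.5251)
Δp = p'−p = (-0.5939,0.8813); α = Δx/Fx = (-803/1352) / (-803/338) = 1/4
check: Δy/Fy = (2383/2704) / (2383/676) = 1/4 ✓

α = 1/4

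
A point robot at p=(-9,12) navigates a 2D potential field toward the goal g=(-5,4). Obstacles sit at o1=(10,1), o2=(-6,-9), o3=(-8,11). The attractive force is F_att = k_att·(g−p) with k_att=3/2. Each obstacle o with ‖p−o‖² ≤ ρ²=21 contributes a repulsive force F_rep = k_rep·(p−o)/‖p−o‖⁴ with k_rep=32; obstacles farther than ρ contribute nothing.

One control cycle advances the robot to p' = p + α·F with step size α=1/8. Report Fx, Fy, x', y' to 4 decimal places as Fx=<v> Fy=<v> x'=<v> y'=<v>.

Fx=-2.0000 Fy=-4.0000 x'=-9.2500 y'=11.5000

F_att = 3/2·(g−p) = 3/2·(4,-8) = (6.0000,-12.0000)
o1: d²=482 > ρ²=21 → inactive
o2: d²=450 > ρ²=21 → inactive
o3: d²=2 ≤ ρ²=21; F_rep = 32·(-1,1)/2² = (-8.0000,8.0000)
F = F_att + ΣF_rep = (-2.0000,-4.0000)
p' = p + 1/8·F = (-9.2500,11.5000)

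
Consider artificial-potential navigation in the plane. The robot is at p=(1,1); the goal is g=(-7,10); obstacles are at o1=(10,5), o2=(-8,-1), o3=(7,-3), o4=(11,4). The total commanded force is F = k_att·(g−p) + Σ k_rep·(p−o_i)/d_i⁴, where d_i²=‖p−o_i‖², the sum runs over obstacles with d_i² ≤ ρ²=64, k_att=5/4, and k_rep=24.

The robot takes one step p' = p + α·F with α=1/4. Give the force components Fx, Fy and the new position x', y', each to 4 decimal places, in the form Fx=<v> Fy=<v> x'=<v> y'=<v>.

Fx=-10.0533 Fy=11.2855 x'=-1.5133 y'=3.8214

F_att = 5/4·(g−p) = 5/4·(-8,9) = (-10.0000,11.2500)
o1: d²=97 > ρ²=64 → inactive
o2: d²=85 > ρ²=64 → inactive
o3: d²=52 ≤ ρ²=64; F_rep = 24·(-6,4)/52² = (-0.0533,0.0355)
o4: d²=109 > ρ²=64 → inactive
F = F_att + ΣF_rep = (-10.0533,11.2855)
p' = p + 1/4·F = (-1.5133,3.8214)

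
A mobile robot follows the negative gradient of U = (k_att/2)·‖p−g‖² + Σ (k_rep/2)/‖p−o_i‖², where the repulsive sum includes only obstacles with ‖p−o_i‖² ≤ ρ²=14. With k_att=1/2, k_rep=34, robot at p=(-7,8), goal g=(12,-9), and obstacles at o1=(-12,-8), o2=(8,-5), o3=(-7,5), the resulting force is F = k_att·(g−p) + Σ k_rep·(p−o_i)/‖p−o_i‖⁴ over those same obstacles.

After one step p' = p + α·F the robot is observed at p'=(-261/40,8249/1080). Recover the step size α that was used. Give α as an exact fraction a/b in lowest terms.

α = 1/20

F_att = 1/2·(g−p) = 1/2·(19,-17) = (9.5000,-8.5000)
o1: d²=281 > ρ²=14 → inactive
o2: d²=394 > ρ²=14 → inactive
o3: d²=9 ≤ ρ²=14; F_rep = 34·(0,3)/9² = (0.0000,1.2593)
F = F_att + ΣF_rep = (9.5000,-7.2407)
Δp = p'−p = (0.4750,-0.3620); α = Δx/Fx = (19/40) / (19/2) = 1/20
check: Δy/Fy = (-391/1080) / (-391/54) = 1/20 ✓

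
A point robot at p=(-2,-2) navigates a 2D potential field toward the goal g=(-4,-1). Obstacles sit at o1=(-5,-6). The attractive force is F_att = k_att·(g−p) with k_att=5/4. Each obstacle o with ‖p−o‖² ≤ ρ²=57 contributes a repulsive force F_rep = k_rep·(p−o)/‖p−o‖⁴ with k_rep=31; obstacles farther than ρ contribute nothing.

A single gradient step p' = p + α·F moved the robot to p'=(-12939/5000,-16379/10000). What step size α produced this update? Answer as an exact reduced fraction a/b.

α = 1/4

F_att = 5/4·(g−p) = 5/4·(-2,1) = (-2.5000,1.2500)
o1: d²=25 ≤ ρ²=57; F_rep = 31·(3,4)/25² = (0.1488,0.1984)
F = F_att + ΣF_rep = (-2.3512,1.4484)
Δp = p'−p = (-0.5878,0.3621); α = Δx/Fx = (-2939/5000) / (-2939/1250) = 1/4
check: Δy/Fy = (3621/10000) / (3621/2500) = 1/4 ✓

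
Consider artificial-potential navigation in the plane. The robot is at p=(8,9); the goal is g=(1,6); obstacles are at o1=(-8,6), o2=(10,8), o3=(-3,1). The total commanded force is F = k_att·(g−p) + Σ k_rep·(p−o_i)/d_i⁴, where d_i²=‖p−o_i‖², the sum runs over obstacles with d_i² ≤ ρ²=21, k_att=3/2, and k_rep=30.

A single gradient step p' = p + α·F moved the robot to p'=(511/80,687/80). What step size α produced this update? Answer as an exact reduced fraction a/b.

F_att = 3/2·(g−p) = 3/2·(-7,-3) = (-10.5000,-4.5000)
o1: d²=265 > ρ²=21 → inactive
o2: d²=5 ≤ ρ²=21; F_rep = 30·(-2,1)/5² = (-2.4000,1.2000)
o3: d²=185 > ρ²=21 → inactive
F = F_att + ΣF_rep = (-12.9000,-3.3000)
Δp = p'−p = (-1.6125,-0.4125); α = Δx/Fx = (-129/80) / (-129/10) = 1/8
check: Δy/Fy = (-33/80) / (-33/10) = 1/8 ✓

α = 1/8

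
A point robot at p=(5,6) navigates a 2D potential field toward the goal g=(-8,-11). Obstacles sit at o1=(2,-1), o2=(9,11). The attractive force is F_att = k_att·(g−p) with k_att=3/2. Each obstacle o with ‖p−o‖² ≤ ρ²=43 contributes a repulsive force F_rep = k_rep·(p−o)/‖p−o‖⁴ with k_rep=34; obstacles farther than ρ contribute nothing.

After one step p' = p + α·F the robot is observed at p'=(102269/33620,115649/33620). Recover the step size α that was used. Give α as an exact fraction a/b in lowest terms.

α = 1/10

F_att = 3/2·(g−p) = 3/2·(-13,-17) = (-19.5000,-25.5000)
o1: d²=58 > ρ²=43 → inactive
o2: d²=41 ≤ ρ²=43; F_rep = 34·(-4,-5)/41² = (-0.0809,-0.1011)
F = F_att + ΣF_rep = (-19.5809,-25.6011)
Δp = p'−p = (-1.9581,-2.5601); α = Δx/Fx = (-65831/33620) / (-65831/3362) = 1/10
check: Δy/Fy = (-86071/33620) / (-86071/3362) = 1/10 ✓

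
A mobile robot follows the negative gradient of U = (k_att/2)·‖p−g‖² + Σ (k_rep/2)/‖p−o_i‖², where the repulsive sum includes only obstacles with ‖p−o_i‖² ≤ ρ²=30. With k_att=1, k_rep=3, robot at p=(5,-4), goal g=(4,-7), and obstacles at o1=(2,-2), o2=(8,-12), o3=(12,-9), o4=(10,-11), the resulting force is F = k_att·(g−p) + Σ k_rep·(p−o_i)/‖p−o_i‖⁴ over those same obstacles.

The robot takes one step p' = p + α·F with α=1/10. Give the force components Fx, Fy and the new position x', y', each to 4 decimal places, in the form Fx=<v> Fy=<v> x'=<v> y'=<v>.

Fx=-0.9467 Fy=-3.0355 x'=4.9053 y'=-4.3036

F_att = 1·(g−p) = 1·(-1,-3) = (-1.0000,-3.0000)
o1: d²=13 ≤ ρ²=30; F_rep = 3·(3,-2)/13² = (0.0533,-0.0355)
o2: d²=73 > ρ²=30 → inactive
o3: d²=74 > ρ²=30 → inactive
o4: d²=74 > ρ²=30 → inactive
F = F_att + ΣF_rep = (-0.9467,-3.0355)
p' = p + 1/10·F = (4.9053,-4.3036)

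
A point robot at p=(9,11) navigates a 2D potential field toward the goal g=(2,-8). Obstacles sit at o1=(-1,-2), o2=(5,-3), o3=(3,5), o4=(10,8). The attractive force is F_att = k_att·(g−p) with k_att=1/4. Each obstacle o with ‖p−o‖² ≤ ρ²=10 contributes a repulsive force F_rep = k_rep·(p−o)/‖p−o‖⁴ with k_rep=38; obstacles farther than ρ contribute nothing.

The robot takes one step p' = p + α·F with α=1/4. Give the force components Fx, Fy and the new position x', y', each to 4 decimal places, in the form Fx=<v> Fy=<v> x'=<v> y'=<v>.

Fx=-2.1300 Fy=-3.6100 x'=8.4675 y'=10.0975

F_att = 1/4·(g−p) = 1/4·(-7,-19) = (-1.7500,-4.7500)
o1: d²=269 > ρ²=10 → inactive
o2: d²=212 > ρ²=10 → inactive
o3: d²=72 > ρ²=10 → inactive
o4: d²=10 ≤ ρ²=10; F_rep = 38·(-1,3)/10² = (-0.3800,1.1400)
F = F_att + ΣF_rep = (-2.1300,-3.6100)
p' = p + 1/4·F = (8.4675,10.0975)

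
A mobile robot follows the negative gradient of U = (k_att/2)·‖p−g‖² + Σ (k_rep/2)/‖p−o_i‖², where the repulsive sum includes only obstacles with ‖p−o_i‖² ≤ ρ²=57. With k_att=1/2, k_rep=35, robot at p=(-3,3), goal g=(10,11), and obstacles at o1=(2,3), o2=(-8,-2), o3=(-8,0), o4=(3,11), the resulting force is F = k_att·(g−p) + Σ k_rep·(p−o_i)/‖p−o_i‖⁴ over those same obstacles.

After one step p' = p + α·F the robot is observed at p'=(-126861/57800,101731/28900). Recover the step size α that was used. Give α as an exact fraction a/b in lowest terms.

α = 1/8

F_att = 1/2·(g−p) = 1/2·(13,8) = (6.5000,4.0000)
o1: d²=25 ≤ ρ²=57; F_rep = 35·(-5,0)/25² = (-0.2800,0.0000)
o2: d²=50 ≤ ρ²=57; F_rep = 35·(5,5)/50² = (0.0700,0.0700)
o3: d²=34 ≤ ρ²=57; F_rep = 35·(5,3)/34² = (0.1514,0.0908)
o4: d²=100 > ρ²=57 → inactive
F = F_att + ΣF_rep = (6.4414,4.1608)
Δp = p'−p = (0.8052,0.5201); α = Δx/Fx = (46539/57800) / (46539/7225) = 1/8
check: Δy/Fy = (15031/28900) / (30062/7225) = 1/8 ✓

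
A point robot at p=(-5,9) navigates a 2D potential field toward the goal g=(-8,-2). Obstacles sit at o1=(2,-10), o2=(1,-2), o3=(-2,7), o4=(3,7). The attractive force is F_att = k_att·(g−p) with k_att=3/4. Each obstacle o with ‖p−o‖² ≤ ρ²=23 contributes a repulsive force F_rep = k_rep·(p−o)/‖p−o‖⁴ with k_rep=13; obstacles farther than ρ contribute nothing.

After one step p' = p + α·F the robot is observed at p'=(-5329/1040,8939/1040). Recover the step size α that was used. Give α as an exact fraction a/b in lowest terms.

α = 1/20

F_att = 3/4·(g−p) = 3/4·(-3,-11) = (-2.2500,-8.2500)
o1: d²=410 > ρ²=23 → inactive
o2: d²=157 > ρ²=23 → inactive
o3: d²=13 ≤ ρ²=23; F_rep = 13·(-3,2)/13² = (-0.2308,0.1538)
o4: d²=68 > ρ²=23 → inactive
F = F_att + ΣF_rep = (-2.4808,-8.0962)
Δp = p'−p = (-0.1240,-0.4048); α = Δx/Fx = (-129/1040) / (-129/52) = 1/20
check: Δy/Fy = (-421/1040) / (-421/52) = 1/20 ✓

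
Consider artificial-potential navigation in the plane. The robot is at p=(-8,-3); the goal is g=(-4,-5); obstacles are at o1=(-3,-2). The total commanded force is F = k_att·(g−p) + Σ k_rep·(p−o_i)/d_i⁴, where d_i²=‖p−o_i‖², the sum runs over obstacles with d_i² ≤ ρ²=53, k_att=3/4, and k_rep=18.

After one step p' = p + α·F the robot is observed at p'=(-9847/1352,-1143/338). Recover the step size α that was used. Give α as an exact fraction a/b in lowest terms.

F_att = 3/4·(g−p) = 3/4·(4,-2) = (3.0000,-1.5000)
o1: d²=26 ≤ ρ²=53; F_rep = 18·(-5,-1)/26² = (-0.1331,-0.0266)
F = F_att + ΣF_rep = (2.8669,-1.5266)
Δp = p'−p = (0.7167,-0.3817); α = Δx/Fx = (969/1352) / (969/338) = 1/4
check: Δy/Fy = (-129/338) / (-258/169) = 1/4 ✓

α = 1/4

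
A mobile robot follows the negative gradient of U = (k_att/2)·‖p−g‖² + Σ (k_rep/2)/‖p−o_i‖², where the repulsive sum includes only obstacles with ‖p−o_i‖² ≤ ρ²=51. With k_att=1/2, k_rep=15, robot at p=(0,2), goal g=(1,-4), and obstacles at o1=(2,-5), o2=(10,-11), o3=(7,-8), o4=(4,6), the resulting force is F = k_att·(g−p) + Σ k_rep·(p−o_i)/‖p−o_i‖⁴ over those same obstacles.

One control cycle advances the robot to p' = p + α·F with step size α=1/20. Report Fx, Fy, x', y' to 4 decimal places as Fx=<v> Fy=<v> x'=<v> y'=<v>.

F_att = 1/2·(g−p) = 1/2·(1,-6) = (0.5000,-3.0000)
o1: d²=53 > ρ²=51 → inactive
o2: d²=269 > ρ²=51 → inactive
o3: d²=149 > ρ²=51 → inactive
o4: d²=32 ≤ ρ²=51; F_rep = 15·(-4,-4)/32² = (-0.0586,-0.0586)
F = F_att + ΣF_rep = (0.4414,-3.0586)
p' = p + 1/20·F = (0.0221,1.8471)

Fx=0.4414 Fy=-3.0586 x'=0.0221 y'=1.8471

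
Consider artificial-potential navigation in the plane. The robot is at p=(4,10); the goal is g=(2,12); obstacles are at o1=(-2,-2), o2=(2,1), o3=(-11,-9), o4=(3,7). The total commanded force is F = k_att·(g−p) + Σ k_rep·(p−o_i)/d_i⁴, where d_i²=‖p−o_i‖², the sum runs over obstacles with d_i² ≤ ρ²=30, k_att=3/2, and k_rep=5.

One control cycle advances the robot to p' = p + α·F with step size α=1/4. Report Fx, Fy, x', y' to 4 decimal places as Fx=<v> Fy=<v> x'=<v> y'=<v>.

Fx=-2.9500 Fy=3.1500 x'=3.2625 y'=10.7875

F_att = 3/2·(g−p) = 3/2·(-2,2) = (-3.0000,3.0000)
o1: d²=180 > ρ²=30 → inactive
o2: d²=85 > ρ²=30 → inactive
o3: d²=586 > ρ²=30 → inactive
o4: d²=10 ≤ ρ²=30; F_rep = 5·(1,3)/10² = (0.0500,0.1500)
F = F_att + ΣF_rep = (-2.9500,3.1500)
p' = p + 1/4·F = (3.2625,10.7875)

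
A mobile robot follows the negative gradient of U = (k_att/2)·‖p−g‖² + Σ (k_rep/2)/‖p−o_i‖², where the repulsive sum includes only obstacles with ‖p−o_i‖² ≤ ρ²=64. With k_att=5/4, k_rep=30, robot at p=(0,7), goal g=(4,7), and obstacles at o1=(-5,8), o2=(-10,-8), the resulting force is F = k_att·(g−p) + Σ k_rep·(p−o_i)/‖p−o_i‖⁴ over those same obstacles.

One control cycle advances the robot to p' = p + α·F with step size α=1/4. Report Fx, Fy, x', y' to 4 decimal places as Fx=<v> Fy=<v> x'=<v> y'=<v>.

F_att = 5/4·(g−p) = 5/4·(4,0) = (5.0000,0.0000)
o1: d²=26 ≤ ρ²=64; F_rep = 30·(5,-1)/26² = (0.2219,-0.0444)
o2: d²=325 > ρ²=64 → inactive
F = F_att + ΣF_rep = (5.2219,-0.0444)
p' = p + 1/4·F = (1.3055,6.9889)

Fx=5.2219 Fy=-0.0444 x'=1.3055 y'=6.9889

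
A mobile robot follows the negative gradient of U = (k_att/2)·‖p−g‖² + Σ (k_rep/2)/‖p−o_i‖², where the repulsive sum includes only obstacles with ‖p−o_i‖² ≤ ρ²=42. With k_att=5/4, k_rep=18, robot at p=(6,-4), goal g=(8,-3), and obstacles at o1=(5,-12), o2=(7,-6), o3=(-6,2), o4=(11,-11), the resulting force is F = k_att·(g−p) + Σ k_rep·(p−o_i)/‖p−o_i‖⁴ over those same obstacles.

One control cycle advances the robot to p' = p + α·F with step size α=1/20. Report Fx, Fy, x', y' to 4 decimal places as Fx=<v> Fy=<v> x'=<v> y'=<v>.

Fx=1.7800 Fy=2.6900 x'=6.0890 y'=-3.8655

F_att = 5/4·(g−p) = 5/4·(2,1) = (2.5000,1.2500)
o1: d²=65 > ρ²=42 → inactive
o2: d²=5 ≤ ρ²=42; F_rep = 18·(-1,2)/5² = (-0.7200,1.4400)
o3: d²=180 > ρ²=42 → inactive
o4: d²=74 > ρ²=42 → inactive
F = F_att + ΣF_rep = (1.7800,2.6900)
p' = p + 1/20·F = (6.0890,-3.8655)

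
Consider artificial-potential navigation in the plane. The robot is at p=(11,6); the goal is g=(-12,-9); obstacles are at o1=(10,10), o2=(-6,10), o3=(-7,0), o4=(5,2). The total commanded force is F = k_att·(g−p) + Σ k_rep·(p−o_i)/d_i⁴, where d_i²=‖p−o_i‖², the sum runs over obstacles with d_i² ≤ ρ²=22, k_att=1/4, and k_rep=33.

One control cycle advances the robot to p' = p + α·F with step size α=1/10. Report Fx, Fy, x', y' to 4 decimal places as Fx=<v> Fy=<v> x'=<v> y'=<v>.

F_att = 1/4·(g−p) = 1/4·(-23,-15) = (-5.7500,-3.7500)
o1: d²=17 ≤ ρ²=22; F_rep = 33·(1,-4)/17² = (0.1142,-0.4567)
o2: d²=305 > ρ²=22 → inactive
o3: d²=360 > ρ²=22 → inactive
o4: d²=52 > ρ²=22 → inactive
F = F_att + ΣF_rep = (-5.6358,-4.2067)
p' = p + 1/10·F = (10.4364,5.5793)

Fx=-5.6358 Fy=-4.2067 x'=10.4364 y'=5.5793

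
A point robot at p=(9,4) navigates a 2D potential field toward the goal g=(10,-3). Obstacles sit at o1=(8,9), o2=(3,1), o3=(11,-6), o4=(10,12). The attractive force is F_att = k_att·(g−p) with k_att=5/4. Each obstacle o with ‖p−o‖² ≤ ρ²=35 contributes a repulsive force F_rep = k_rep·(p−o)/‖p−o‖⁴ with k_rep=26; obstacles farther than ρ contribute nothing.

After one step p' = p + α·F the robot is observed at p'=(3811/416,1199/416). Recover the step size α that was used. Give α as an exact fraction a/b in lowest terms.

α = 1/8

F_att = 5/4·(g−p) = 5/4·(1,-7) = (1.2500,-8.7500)
o1: d²=26 ≤ ρ²=35; F_rep = 26·(1,-5)/26² = (0.0385,-0.1923)
o2: d²=45 > ρ²=35 → inactive
o3: d²=104 > ρ²=35 → inactive
o4: d²=65 > ρ²=35 → inactive
F = F_att + ΣF_rep = (1.2885,-8.9423)
Δp = p'−p = (0.1611,-1.1178); α = Δx/Fx = (67/416) / (67/52) = 1/8
check: Δy/Fy = (-465/416) / (-465/52) = 1/8 ✓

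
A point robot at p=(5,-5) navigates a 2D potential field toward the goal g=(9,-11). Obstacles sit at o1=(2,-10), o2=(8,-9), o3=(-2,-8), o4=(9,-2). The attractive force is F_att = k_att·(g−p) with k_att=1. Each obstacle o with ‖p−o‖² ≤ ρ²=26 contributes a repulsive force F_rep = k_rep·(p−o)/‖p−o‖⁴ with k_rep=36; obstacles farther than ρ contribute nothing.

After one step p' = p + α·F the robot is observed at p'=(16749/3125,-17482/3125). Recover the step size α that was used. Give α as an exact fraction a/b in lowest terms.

α = 1/10

F_att = 1·(g−p) = 1·(4,-6) = (4.0000,-6.0000)
o1: d²=34 > ρ²=26 → inactive
o2: d²=25 ≤ ρ²=26; F_rep = 36·(-3,4)/25² = (-0.1728,0.2304)
o3: d²=58 > ρ²=26 → inactive
o4: d²=25 ≤ ρ²=26; F_rep = 36·(-4,-3)/25² = (-0.2304,-0.1728)
F = F_att + ΣF_rep = (3.5968,-5.9424)
Δp = p'−p = (0.3597,-0.5942); α = Δx/Fx = (1124/3125) / (2248/625) = 1/10
check: Δy/Fy = (-1857/3125) / (-3714/625) = 1/10 ✓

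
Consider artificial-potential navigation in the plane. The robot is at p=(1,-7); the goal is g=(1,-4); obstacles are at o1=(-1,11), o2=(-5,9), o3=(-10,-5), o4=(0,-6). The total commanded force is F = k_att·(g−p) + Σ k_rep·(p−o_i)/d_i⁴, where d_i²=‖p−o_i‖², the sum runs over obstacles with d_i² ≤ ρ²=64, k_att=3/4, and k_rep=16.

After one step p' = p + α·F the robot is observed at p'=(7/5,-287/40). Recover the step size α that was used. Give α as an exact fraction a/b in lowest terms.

F_att = 3/4·(g−p) = 3/4·(0,3) = (0.0000,2.2500)
o1: d²=328 > ρ²=64 → inactive
o2: d²=292 > ρ²=64 → inactive
o3: d²=125 > ρ²=64 → inactive
o4: d²=2 ≤ ρ²=64; F_rep = 16·(1,-1)/2² = (4.0000,-4.0000)
F = F_att + ΣF_rep = (4.0000,-1.7500)
Δp = p'−p = (0.4000,-0.1750); α = Δx/Fx = (2/5) / (4) = 1/10
check: Δy/Fy = (-7/40) / (-7/4) = 1/10 ✓

α = 1/10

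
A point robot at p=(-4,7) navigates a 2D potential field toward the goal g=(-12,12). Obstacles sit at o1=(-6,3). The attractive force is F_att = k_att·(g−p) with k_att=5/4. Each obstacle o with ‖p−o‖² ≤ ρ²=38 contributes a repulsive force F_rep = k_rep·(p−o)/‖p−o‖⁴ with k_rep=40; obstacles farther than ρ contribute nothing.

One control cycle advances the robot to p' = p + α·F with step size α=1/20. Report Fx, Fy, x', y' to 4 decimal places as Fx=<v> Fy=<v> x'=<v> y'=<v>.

Fx=-9.8000 Fy=6.6500 x'=-4.4900 y'=7.3325

F_att = 5/4·(g−p) = 5/4·(-8,5) = (-10.0000,6.2500)
o1: d²=20 ≤ ρ²=38; F_rep = 40·(2,4)/20² = (0.2000,0.4000)
F = F_att + ΣF_rep = (-9.8000,6.6500)
p' = p + 1/20·F = (-4.4900,7.3325)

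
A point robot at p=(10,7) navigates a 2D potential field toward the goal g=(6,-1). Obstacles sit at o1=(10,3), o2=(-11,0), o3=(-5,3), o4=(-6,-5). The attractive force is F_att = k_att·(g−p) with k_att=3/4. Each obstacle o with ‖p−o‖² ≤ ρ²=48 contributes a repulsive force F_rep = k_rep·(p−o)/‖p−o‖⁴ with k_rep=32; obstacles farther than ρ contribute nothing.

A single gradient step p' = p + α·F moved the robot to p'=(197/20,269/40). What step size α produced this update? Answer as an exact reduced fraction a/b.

F_att = 3/4·(g−p) = 3/4·(-4,-8) = (-3.0000,-6.0000)
o1: d²=16 ≤ ρ²=48; F_rep = 32·(0,4)/16² = (0.0000,0.5000)
o2: d²=490 > ρ²=48 → inactive
o3: d²=241 > ρ²=48 → inactive
o4: d²=400 > ρ²=48 → inactive
F = F_att + ΣF_rep = (-3.0000,-5.5000)
Δp = p'−p = (-0.1500,-0.2750); α = Δx/Fx = (-3/20) / (-3) = 1/20
check: Δy/Fy = (-11/40) / (-11/2) = 1/20 ✓

α = 1/20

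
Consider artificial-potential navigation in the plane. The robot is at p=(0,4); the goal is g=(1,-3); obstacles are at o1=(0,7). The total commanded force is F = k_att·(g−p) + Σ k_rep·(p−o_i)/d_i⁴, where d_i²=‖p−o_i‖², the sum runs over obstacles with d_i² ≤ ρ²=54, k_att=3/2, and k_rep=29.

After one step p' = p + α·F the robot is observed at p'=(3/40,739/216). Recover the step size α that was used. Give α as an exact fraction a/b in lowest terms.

F_att = 3/2·(g−p) = 3/2·(1,-7) = (1.5000,-10.5000)
o1: d²=9 ≤ ρ²=54; F_rep = 29·(0,-3)/9² = (0.0000,-1.0741)
F = F_att + ΣF_rep = (1.5000,-11.5741)
Δp = p'−p = (0.0750,-0.5787); α = Δx/Fx = (3/40) / (3/2) = 1/20
check: Δy/Fy = (-125/216) / (-625/54) = 1/20 ✓

α = 1/20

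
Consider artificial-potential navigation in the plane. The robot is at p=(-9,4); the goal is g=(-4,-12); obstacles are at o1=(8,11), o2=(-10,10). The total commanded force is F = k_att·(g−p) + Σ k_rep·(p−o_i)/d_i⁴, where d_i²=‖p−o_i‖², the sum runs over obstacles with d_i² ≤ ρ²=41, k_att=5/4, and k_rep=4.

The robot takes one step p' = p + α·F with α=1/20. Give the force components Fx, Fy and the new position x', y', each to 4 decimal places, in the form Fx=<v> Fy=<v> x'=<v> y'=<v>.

F_att = 5/4·(g−p) = 5/4·(5,-16) = (6.2500,-20.0000)
o1: d²=338 > ρ²=41 → inactive
o2: d²=37 ≤ ρ²=41; F_rep = 4·(1,-6)/37² = (0.0029,-0.0175)
F = F_att + ΣF_rep = (6.2529,-20.0175)
p' = p + 1/20·F = (-8.6874,2.9991)

Fx=6.2529 Fy=-20.0175 x'=-8.6874 y'=2.9991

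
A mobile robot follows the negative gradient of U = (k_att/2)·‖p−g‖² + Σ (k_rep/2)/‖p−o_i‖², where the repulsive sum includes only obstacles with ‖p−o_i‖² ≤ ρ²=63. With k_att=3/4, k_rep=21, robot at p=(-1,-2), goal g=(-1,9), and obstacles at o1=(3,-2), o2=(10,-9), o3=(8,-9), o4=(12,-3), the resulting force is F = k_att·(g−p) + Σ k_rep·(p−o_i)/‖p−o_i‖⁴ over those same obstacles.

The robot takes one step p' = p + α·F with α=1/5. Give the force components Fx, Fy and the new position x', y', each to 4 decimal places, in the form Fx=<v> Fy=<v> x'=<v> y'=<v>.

Fx=-0.3281 Fy=8.2500 x'=-1.0656 y'=-0.3500

F_att = 3/4·(g−p) = 3/4·(0,11) = (0.0000,8.2500)
o1: d²=16 ≤ ρ²=63; F_rep = 21·(-4,0)/16² = (-0.3281,0.0000)
o2: d²=170 > ρ²=63 → inactive
o3: d²=130 > ρ²=63 → inactive
o4: d²=170 > ρ²=63 → inactive
F = F_att + ΣF_rep = (-0.3281,8.2500)
p' = p + 1/5·F = (-1.0656,-0.3500)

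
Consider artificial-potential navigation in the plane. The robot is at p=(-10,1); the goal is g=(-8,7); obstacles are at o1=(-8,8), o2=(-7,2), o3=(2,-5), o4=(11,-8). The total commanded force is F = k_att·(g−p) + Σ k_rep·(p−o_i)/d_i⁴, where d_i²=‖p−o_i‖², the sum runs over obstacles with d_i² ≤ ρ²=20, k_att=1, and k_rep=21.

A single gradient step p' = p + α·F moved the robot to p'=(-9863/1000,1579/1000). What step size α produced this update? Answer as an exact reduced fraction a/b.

α = 1/10

F_att = 1·(g−p) = 1·(2,6) = (2.0000,6.0000)
o1: d²=53 > ρ²=20 → inactive
o2: d²=10 ≤ ρ²=20; F_rep = 21·(-3,-1)/10² = (-0.6300,-0.2100)
o3: d²=180 > ρ²=20 → inactive
o4: d²=522 > ρ²=20 → inactive
F = F_att + ΣF_rep = (1.3700,5.7900)
Δp = p'−p = (0.1370,0.5790); α = Δx/Fx = (137/1000) / (137/100) = 1/10
check: Δy/Fy = (579/1000) / (579/100) = 1/10 ✓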